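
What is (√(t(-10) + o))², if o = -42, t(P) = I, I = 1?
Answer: -41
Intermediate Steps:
t(P) = 1
(√(t(-10) + o))² = (√(1 - 42))² = (√(-41))² = (I*√41)² = -41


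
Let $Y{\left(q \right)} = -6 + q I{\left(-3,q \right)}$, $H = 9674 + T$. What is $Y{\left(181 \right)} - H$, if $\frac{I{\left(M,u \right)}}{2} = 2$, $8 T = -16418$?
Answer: $- \frac{27615}{4} \approx -6903.8$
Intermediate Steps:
$T = - \frac{8209}{4}$ ($T = \frac{1}{8} \left(-16418\right) = - \frac{8209}{4} \approx -2052.3$)
$I{\left(M,u \right)} = 4$ ($I{\left(M,u \right)} = 2 \cdot 2 = 4$)
$H = \frac{30487}{4}$ ($H = 9674 - \frac{8209}{4} = \frac{30487}{4} \approx 7621.8$)
$Y{\left(q \right)} = -6 + 4 q$ ($Y{\left(q \right)} = -6 + q 4 = -6 + 4 q$)
$Y{\left(181 \right)} - H = \left(-6 + 4 \cdot 181\right) - \frac{30487}{4} = \left(-6 + 724\right) - \frac{30487}{4} = 718 - \frac{30487}{4} = - \frac{27615}{4}$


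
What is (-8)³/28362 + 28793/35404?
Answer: 399250109/502064124 ≈ 0.79522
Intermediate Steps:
(-8)³/28362 + 28793/35404 = -512*1/28362 + 28793*(1/35404) = -256/14181 + 28793/35404 = 399250109/502064124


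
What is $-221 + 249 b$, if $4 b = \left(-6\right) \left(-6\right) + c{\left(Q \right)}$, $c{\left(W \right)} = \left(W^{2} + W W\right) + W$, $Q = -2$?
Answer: $\frac{4787}{2} \approx 2393.5$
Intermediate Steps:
$c{\left(W \right)} = W + 2 W^{2}$ ($c{\left(W \right)} = \left(W^{2} + W^{2}\right) + W = 2 W^{2} + W = W + 2 W^{2}$)
$b = \frac{21}{2}$ ($b = \frac{\left(-6\right) \left(-6\right) - 2 \left(1 + 2 \left(-2\right)\right)}{4} = \frac{36 - 2 \left(1 - 4\right)}{4} = \frac{36 - -6}{4} = \frac{36 + 6}{4} = \frac{1}{4} \cdot 42 = \frac{21}{2} \approx 10.5$)
$-221 + 249 b = -221 + 249 \cdot \frac{21}{2} = -221 + \frac{5229}{2} = \frac{4787}{2}$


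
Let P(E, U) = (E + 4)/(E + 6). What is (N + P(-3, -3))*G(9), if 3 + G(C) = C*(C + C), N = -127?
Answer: -20140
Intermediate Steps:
P(E, U) = (4 + E)/(6 + E)
G(C) = -3 + 2*C² (G(C) = -3 + C*(C + C) = -3 + C*(2*C) = -3 + 2*C²)
(N + P(-3, -3))*G(9) = (-127 + (4 - 3)/(6 - 3))*(-3 + 2*9²) = (-127 + 1/3)*(-3 + 2*81) = (-127 + (⅓)*1)*(-3 + 162) = (-127 + ⅓)*159 = -380/3*159 = -20140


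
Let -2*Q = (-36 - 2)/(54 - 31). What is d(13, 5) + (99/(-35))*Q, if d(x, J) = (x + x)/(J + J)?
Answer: 212/805 ≈ 0.26335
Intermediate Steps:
d(x, J) = x/J (d(x, J) = (2*x)/((2*J)) = (2*x)*(1/(2*J)) = x/J)
Q = 19/23 (Q = -(-36 - 2)/(2*(54 - 31)) = -(-19)/23 = -½*(-38/23) = 19/23 ≈ 0.82609)
d(13, 5) + (99/(-35))*Q = 13/5 + (99/(-35))*(19/23) = 13*(⅕) + (99*(-1/35))*(19/23) = 13/5 - 99/35*19/23 = 13/5 - 1881/805 = 212/805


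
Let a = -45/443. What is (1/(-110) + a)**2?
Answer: 29084449/2374612900 ≈ 0.012248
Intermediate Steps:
a = -45/443 (a = -45*1/443 = -45/443 ≈ -0.10158)
(1/(-110) + a)**2 = (1/(-110) - 45/443)**2 = (-1/110 - 45/443)**2 = (-5393/48730)**2 = 29084449/2374612900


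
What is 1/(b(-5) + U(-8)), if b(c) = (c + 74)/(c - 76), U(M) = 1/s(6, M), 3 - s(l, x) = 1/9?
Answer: -702/355 ≈ -1.9775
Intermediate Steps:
s(l, x) = 26/9 (s(l, x) = 3 - 1/9 = 3 - 1*⅑ = 3 - ⅑ = 26/9)
U(M) = 9/26 (U(M) = 1/(26/9) = 9/26)
b(c) = (74 + c)/(-76 + c)
1/(b(-5) + U(-8)) = 1/((74 - 5)/(-76 - 5) + 9/26) = 1/(69/(-81) + 9/26) = 1/(-1/81*69 + 9/26) = 1/(-23/27 + 9/26) = 1/(-355/702) = -702/355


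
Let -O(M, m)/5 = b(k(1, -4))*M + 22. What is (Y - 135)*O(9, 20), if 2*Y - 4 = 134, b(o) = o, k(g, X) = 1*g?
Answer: 10230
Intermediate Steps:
k(g, X) = g
Y = 69 (Y = 2 + (½)*134 = 2 + 67 = 69)
O(M, m) = -110 - 5*M (O(M, m) = -5*(1*M + 22) = -5*(M + 22) = -5*(22 + M) = -110 - 5*M)
(Y - 135)*O(9, 20) = (69 - 135)*(-110 - 5*9) = -66*(-110 - 45) = -66*(-155) = 10230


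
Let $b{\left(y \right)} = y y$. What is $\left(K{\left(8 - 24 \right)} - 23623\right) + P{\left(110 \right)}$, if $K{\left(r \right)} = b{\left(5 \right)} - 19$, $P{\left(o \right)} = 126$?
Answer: $-23491$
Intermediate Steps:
$b{\left(y \right)} = y^{2}$
$K{\left(r \right)} = 6$ ($K{\left(r \right)} = 5^{2} - 19 = 25 - 19 = 6$)
$\left(K{\left(8 - 24 \right)} - 23623\right) + P{\left(110 \right)} = \left(6 - 23623\right) + 126 = -23617 + 126 = -23491$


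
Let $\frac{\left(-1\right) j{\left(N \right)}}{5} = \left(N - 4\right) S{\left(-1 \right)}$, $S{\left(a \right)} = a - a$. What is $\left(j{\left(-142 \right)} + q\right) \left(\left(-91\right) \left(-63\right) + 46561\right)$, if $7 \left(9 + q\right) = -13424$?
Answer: $- \frac{705289178}{7} \approx -1.0076 \cdot 10^{8}$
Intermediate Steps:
$q = - \frac{13487}{7}$ ($q = -9 + \frac{1}{7} \left(-13424\right) = -9 - \frac{13424}{7} = - \frac{13487}{7} \approx -1926.7$)
$S{\left(a \right)} = 0$
$j{\left(N \right)} = 0$ ($j{\left(N \right)} = - 5 \left(N - 4\right) 0 = - 5 \left(-4 + N\right) 0 = \left(-5\right) 0 = 0$)
$\left(j{\left(-142 \right)} + q\right) \left(\left(-91\right) \left(-63\right) + 46561\right) = \left(0 - \frac{13487}{7}\right) \left(\left(-91\right) \left(-63\right) + 46561\right) = - \frac{13487 \left(5733 + 46561\right)}{7} = \left(- \frac{13487}{7}\right) 52294 = - \frac{705289178}{7}$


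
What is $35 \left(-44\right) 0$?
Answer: $0$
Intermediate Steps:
$35 \left(-44\right) 0 = \left(-1540\right) 0 = 0$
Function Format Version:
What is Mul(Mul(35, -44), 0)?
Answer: 0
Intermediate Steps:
Mul(Mul(35, -44), 0) = Mul(-1540, 0) = 0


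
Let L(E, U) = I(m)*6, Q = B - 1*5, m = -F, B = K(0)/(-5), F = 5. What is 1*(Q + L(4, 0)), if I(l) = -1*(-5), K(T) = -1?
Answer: 126/5 ≈ 25.200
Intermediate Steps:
B = ⅕ (B = -1/(-5) = -1*(-⅕) = ⅕ ≈ 0.20000)
m = -5 (m = -1*5 = -5)
Q = -24/5 (Q = ⅕ - 1*5 = ⅕ - 5 = -24/5 ≈ -4.8000)
I(l) = 5
L(E, U) = 30 (L(E, U) = 5*6 = 30)
1*(Q + L(4, 0)) = 1*(-24/5 + 30) = 1*(126/5) = 126/5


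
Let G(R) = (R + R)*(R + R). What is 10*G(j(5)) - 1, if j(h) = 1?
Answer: 39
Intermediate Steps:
G(R) = 4*R**2 (G(R) = (2*R)*(2*R) = 4*R**2)
10*G(j(5)) - 1 = 10*(4*1**2) - 1 = 10*(4*1) - 1 = 10*4 - 1 = 40 - 1 = 39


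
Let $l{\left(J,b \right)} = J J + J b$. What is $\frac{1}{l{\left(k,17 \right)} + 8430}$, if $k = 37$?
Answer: $\frac{1}{10428} \approx 9.5896 \cdot 10^{-5}$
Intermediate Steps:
$l{\left(J,b \right)} = J^{2} + J b$
$\frac{1}{l{\left(k,17 \right)} + 8430} = \frac{1}{37 \left(37 + 17\right) + 8430} = \frac{1}{37 \cdot 54 + 8430} = \frac{1}{1998 + 8430} = \frac{1}{10428}$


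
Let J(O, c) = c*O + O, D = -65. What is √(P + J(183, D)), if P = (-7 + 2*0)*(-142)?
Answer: I*√10718 ≈ 103.53*I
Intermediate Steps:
J(O, c) = O + O*c (J(O, c) = O*c + O = O + O*c)
P = 994 (P = (-7 + 0)*(-142) = -7*(-142) = 994)
√(P + J(183, D)) = √(994 + 183*(1 - 65)) = √(994 + 183*(-64)) = √(994 - 11712) = √(-10718) = I*√10718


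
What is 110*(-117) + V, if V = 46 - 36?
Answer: -12860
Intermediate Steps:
V = 10
110*(-117) + V = 110*(-117) + 10 = -12870 + 10 = -12860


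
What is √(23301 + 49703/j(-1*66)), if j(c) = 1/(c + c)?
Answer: I*√6537495 ≈ 2556.9*I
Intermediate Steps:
j(c) = 1/(2*c)
√(23301 + 49703/j(-1*66)) = √(23301 + 49703/((1/(2*((-1*66)))))) = √(23301 + 49703/(((½)/(-66)))) = √(23301 + 49703/(((½)*(-1/66)))) = √(23301 + 49703/(-1/132)) = √(23301 + 49703*(-132)) = √(23301 - 6560796) = √(-6537495) = I*√6537495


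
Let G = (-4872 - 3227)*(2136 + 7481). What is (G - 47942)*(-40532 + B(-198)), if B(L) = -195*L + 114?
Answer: 140908333200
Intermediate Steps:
B(L) = 114 - 195*L
G = -77888083 (G = -8099*9617 = -77888083)
(G - 47942)*(-40532 + B(-198)) = (-77888083 - 47942)*(-40532 + (114 - 195*(-198))) = -77936025*(-40532 + (114 + 38610)) = -77936025*(-40532 + 38724) = -77936025*(-1808) = 140908333200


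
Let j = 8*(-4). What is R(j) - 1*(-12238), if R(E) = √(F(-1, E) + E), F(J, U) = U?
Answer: 12238 + 8*I ≈ 12238.0 + 8.0*I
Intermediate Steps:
j = -32
R(E) = √2*√E (R(E) = √(E + E) = √(2*E) = √2*√E)
R(j) - 1*(-12238) = √2*√(-32) - 1*(-12238) = √2*(4*I*√2) + 12238 = 8*I + 12238 = 12238 + 8*I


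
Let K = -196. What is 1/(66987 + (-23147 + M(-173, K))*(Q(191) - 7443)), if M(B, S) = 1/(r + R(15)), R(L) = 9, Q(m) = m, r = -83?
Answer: 1/167929129 ≈ 5.9549e-9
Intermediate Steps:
M(B, S) = -1/74 (M(B, S) = 1/(-83 + 9) = 1/(-74) = -1/74)
1/(66987 + (-23147 + M(-173, K))*(Q(191) - 7443)) = 1/(66987 + (-23147 - 1/74)*(191 - 7443)) = 1/(66987 - 1712879/74*(-7252)) = 1/(66987 + 167862142) = 1/167929129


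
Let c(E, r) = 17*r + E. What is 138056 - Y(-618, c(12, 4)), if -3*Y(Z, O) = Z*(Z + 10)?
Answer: 263304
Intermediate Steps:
c(E, r) = E + 17*r
Y(Z, O) = -Z*(10 + Z)/3 (Y(Z, O) = -Z*(Z + 10)/3 = -Z*(10 + Z)/3)
138056 - Y(-618, c(12, 4)) = 138056 - (-1)*(-618)*(10 - 618)/3 = 138056 - (-1)*(-618)*(-608)/3 = 138056 - 1*(-125248) = 138056 + 125248 = 263304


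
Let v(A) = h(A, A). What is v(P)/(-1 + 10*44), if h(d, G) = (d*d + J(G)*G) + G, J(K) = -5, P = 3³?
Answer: 621/439 ≈ 1.4146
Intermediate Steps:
P = 27
h(d, G) = d² - 4*G (h(d, G) = (d*d - 5*G) + G = (d² - 5*G) + G = d² - 4*G)
v(A) = A² - 4*A
v(P)/(-1 + 10*44) = (27*(-4 + 27))/(-1 + 10*44) = (27*23)/(-1 + 440) = 621/439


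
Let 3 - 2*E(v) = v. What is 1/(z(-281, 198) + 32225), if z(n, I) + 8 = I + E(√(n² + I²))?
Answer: 64833/2101599862 + √118165/2101599862 ≈ 3.1013e-5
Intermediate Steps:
E(v) = 3/2 - v/2
z(n, I) = -13/2 + I - √(I² + n²)/2 (z(n, I) = -8 + (I + (3/2 - √(n² + I²)/2)) = -8 + (I + (3/2 - √(I² + n²)/2)) = -8 + (3/2 + I - √(I² + n²)/2) = -13/2 + I - √(I² + n²)/2)
1/(z(-281, 198) + 32225) = 1/((-13/2 + 198 - √(198² + (-281)²)/2) + 32225) = 1/((-13/2 + 198 - √(39204 + 78961)/2) + 32225) = 1/((-13/2 + 198 - √118165/2) + 32225) = 1/((383/2 - √118165/2) + 32225) = 1/(64833/2 - √118165/2)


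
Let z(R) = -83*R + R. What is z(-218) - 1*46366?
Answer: -28490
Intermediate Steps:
z(R) = -82*R
z(-218) - 1*46366 = -82*(-218) - 1*46366 = 17876 - 46366 = -28490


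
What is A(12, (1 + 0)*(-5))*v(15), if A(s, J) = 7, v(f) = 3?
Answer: 21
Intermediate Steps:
A(12, (1 + 0)*(-5))*v(15) = 7*3 = 21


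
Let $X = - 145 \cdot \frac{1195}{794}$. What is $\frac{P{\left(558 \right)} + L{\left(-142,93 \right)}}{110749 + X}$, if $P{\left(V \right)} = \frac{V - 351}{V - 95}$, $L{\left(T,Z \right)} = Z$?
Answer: $\frac{34353204}{40633542553} \approx 0.00084544$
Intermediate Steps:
$P{\left(V \right)} = \frac{-351 + V}{-95 + V}$
$X = - \frac{173275}{794}$ ($X = - 145 \cdot 1195 \cdot \frac{1}{794} = \left(-145\right) \frac{1195}{794} = - \frac{173275}{794} \approx -218.23$)
$\frac{P{\left(558 \right)} + L{\left(-142,93 \right)}}{110749 + X} = \frac{\frac{-351 + 558}{-95 + 558} + 93}{110749 - \frac{173275}{794}} = \frac{\frac{1}{463} \cdot 207 + 93}{\frac{87761431}{794}} = \left(\frac{1}{463} \cdot 207 + 93\right) \frac{794}{87761431} = \left(\frac{207}{463} + 93\right) \frac{794}{87761431} = \frac{43266}{463} \cdot \frac{794}{87761431} = \frac{34353204}{40633542553}$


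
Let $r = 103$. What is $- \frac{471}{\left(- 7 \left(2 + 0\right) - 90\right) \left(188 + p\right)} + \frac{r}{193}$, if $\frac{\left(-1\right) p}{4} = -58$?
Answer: $\frac{1529981}{2810080} \approx 0.54446$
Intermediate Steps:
$p = 232$ ($p = \left(-4\right) \left(-58\right) = 232$)
$- \frac{471}{\left(- 7 \left(2 + 0\right) - 90\right) \left(188 + p\right)} + \frac{r}{193} = - \frac{471}{\left(- 7 \left(2 + 0\right) - 90\right) \left(188 + 232\right)} + \frac{103}{193} = - \frac{471}{\left(\left(-7\right) 2 - 90\right) 420} + 103 \cdot \frac{1}{193} = - \frac{471}{\left(-14 - 90\right) 420} + \frac{103}{193} = - \frac{471}{\left(-104\right) 420} + \frac{103}{193} = - \frac{471}{-43680} + \frac{103}{193} = \left(-471\right) \left(- \frac{1}{43680}\right) + \frac{103}{193} = \frac{157}{14560} + \frac{103}{193} = \frac{1529981}{2810080}$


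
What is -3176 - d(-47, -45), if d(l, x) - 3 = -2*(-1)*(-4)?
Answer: -3171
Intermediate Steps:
d(l, x) = -5 (d(l, x) = 3 - 2*(-1)*(-4) = 3 + 2*(-4) = 3 - 8 = -5)
-3176 - d(-47, -45) = -3176 - 1*(-5) = -3176 + 5 = -3171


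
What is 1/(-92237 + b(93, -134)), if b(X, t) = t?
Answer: -1/92371 ≈ -1.0826e-5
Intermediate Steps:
1/(-92237 + b(93, -134)) = 1/(-92237 - 134) = 1/(-92371) = -1/92371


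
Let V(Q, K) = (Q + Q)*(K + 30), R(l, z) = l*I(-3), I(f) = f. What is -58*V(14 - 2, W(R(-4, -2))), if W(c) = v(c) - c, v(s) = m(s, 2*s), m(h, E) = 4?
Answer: -30624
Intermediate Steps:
v(s) = 4
R(l, z) = -3*l (R(l, z) = l*(-3) = -3*l)
W(c) = 4 - c
V(Q, K) = 2*Q*(30 + K) (V(Q, K) = (2*Q)*(30 + K) = 2*Q*(30 + K))
-58*V(14 - 2, W(R(-4, -2))) = -116*(14 - 2)*(30 + (4 - (-3)*(-4))) = -116*12*(30 + (4 - 1*12)) = -116*12*(30 + (4 - 12)) = -116*12*(30 - 8) = -116*12*22 = -58*528 = -30624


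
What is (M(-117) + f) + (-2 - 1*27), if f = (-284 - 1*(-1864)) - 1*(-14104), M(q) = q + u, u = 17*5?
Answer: 15623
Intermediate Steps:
u = 85
M(q) = 85 + q (M(q) = q + 85 = 85 + q)
f = 15684 (f = (-284 + 1864) + 14104 = 1580 + 14104 = 15684)
(M(-117) + f) + (-2 - 1*27) = ((85 - 117) + 15684) + (-2 - 1*27) = (-32 + 15684) + (-2 - 27) = 15652 - 29 = 15623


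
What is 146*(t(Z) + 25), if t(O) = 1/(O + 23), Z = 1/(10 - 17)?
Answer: 292511/80 ≈ 3656.4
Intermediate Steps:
Z = -⅐ (Z = 1/(-7) = -⅐ ≈ -0.14286)
t(O) = 1/(23 + O)
146*(t(Z) + 25) = 146*(1/(23 - ⅐) + 25) = 146*(1/(160/7) + 25) = 146*(7/160 + 25) = 146*(4007/160) = 292511/80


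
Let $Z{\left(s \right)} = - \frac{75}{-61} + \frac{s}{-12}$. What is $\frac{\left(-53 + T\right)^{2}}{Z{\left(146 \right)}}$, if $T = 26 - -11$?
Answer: $- \frac{93696}{4003} \approx -23.406$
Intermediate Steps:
$T = 37$ ($T = 26 + 11 = 37$)
$Z{\left(s \right)} = \frac{75}{61} - \frac{s}{12}$ ($Z{\left(s \right)} = \left(-75\right) \left(- \frac{1}{61}\right) + s \left(- \frac{1}{12}\right) = \frac{75}{61} - \frac{s}{12}$)
$\frac{\left(-53 + T\right)^{2}}{Z{\left(146 \right)}} = \frac{\left(-53 + 37\right)^{2}}{\frac{75}{61} - \frac{73}{6}} = \frac{\left(-16\right)^{2}}{\frac{75}{61} - \frac{73}{6}} = \frac{256}{- \frac{4003}{366}} = 256 \left(- \frac{366}{4003}\right) = - \frac{93696}{4003}$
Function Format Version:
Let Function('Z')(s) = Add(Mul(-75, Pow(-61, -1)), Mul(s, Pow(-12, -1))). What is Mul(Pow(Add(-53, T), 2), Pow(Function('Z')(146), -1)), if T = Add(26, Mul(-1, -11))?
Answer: Rational(-93696, 4003) ≈ -23.406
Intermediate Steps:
T = 37 (T = Add(26, 11) = 37)
Function('Z')(s) = Add(Rational(75, 61), Mul(Rational(-1, 12), s)) (Function('Z')(s) = Add(Mul(-75, Rational(-1, 61)), Mul(s, Rational(-1, 12))) = Add(Rational(75, 61), Mul(Rational(-1, 12), s)))
Mul(Pow(Add(-53, T), 2), Pow(Function('Z')(146), -1)) = Mul(Pow(Add(-53, 37), 2), Pow(Add(Rational(75, 61), Mul(Rational(-1, 12), 146)), -1)) = Mul(Pow(-16, 2), Pow(Add(Rational(75, 61), Rational(-73, 6)), -1)) = Mul(256, Pow(Rational(-4003, 366), -1)) = Mul(256, Rational(-366, 4003)) = Rational(-93696, 4003)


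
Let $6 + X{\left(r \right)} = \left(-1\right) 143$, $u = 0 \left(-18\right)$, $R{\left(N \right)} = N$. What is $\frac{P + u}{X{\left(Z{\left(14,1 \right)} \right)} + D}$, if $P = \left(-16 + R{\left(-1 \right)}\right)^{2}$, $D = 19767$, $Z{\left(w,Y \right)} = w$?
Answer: $\frac{17}{1154} \approx 0.014731$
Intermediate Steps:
$u = 0$
$X{\left(r \right)} = -149$ ($X{\left(r \right)} = -6 - 143 = -149$)
$P = 289$ ($P = \left(-16 - 1\right)^{2} = \left(-17\right)^{2} = 289$)
$\frac{P + u}{X{\left(Z{\left(14,1 \right)} \right)} + D} = \frac{289 + 0}{-149 + 19767} = \frac{289}{19618} = 289 \cdot \frac{1}{19618} = \frac{17}{1154}$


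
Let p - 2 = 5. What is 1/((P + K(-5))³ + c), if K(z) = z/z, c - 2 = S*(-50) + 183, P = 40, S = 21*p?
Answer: 1/61756 ≈ 1.6193e-5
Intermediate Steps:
p = 7 (p = 2 + 5 = 7)
S = 147 (S = 21*7 = 147)
c = -7165 (c = 2 + (147*(-50) + 183) = 2 + (-7350 + 183) = 2 - 7167 = -7165)
K(z) = 1
1/((P + K(-5))³ + c) = 1/((40 + 1)³ - 7165) = 1/(41³ - 7165) = 1/(68921 - 7165) = 1/61756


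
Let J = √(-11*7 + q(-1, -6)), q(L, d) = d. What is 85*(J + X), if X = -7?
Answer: -595 + 85*I*√83 ≈ -595.0 + 774.39*I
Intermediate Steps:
J = I*√83 (J = √(-11*7 - 6) = √(-77 - 6) = √(-83) = I*√83 ≈ 9.1104*I)
85*(J + X) = 85*(I*√83 - 7) = 85*(-7 + I*√83) = -595 + 85*I*√83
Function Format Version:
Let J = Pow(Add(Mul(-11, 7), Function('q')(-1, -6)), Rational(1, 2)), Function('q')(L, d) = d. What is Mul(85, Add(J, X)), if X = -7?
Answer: Add(-595, Mul(85, I, Pow(83, Rational(1, 2)))) ≈ Add(-595.00, Mul(774.39, I))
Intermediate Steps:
J = Mul(I, Pow(83, Rational(1, 2))) (J = Pow(Add(Mul(-11, 7), -6), Rational(1, 2)) = Pow(Add(-77, -6), Rational(1, 2)) = Pow(-83, Rational(1, 2)) = Mul(I, Pow(83, Rational(1, 2))) ≈ Mul(9.1104, I))
Mul(85, Add(J, X)) = Mul(85, Add(Mul(I, Pow(83, Rational(1, 2))), -7)) = Mul(85, Add(-7, Mul(I, Pow(83, Rational(1, 2))))) = Add(-595, Mul(85, I, Pow(83, Rational(1, 2))))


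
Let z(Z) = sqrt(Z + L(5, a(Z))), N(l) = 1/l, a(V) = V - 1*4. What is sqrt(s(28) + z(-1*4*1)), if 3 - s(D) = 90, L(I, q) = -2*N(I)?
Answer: sqrt(-2175 + 5*I*sqrt(110))/5 ≈ 0.11244 + 9.3281*I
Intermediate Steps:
a(V) = -4 + V (a(V) = V - 4 = -4 + V)
L(I, q) = -2/I
s(D) = -87 (s(D) = 3 - 1*90 = 3 - 90 = -87)
z(Z) = sqrt(-2/5 + Z) (z(Z) = sqrt(Z - 2/5) = sqrt(-2/5 + Z))
sqrt(s(28) + z(-1*4*1)) = sqrt(-87 + sqrt(-10 + 25*(-1*4*1))/5) = sqrt(-87 + sqrt(-10 + 25*(-4*1))/5) = sqrt(-87 + sqrt(-10 + 25*(-4))/5) = sqrt(-87 + sqrt(-10 - 100)/5) = sqrt(-87 + sqrt(-110)/5) = sqrt(-87 + (I*sqrt(110))/5) = sqrt(-87 + I*sqrt(110)/5)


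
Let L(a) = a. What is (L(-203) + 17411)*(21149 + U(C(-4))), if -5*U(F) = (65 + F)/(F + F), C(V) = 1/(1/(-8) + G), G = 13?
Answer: 3624901767/10 ≈ 3.6249e+8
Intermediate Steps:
C(V) = 8/103 (C(V) = 1/(1/(-8) + 13) = 1/(-⅛ + 13) = 1/(103/8) = 8/103)
U(F) = -(65 + F)/(10*F) (U(F) = -(65 + F)/(5*(F + F)) = -(65 + F)/(5*(2*F)) = -(65 + F)*1/(2*F)/5 = -(65 + F)/(10*F))
(L(-203) + 17411)*(21149 + U(C(-4))) = (-203 + 17411)*(21149 + (-65 - 1*8/103)/(10*(8/103))) = 17208*(21149 + (⅒)*(103/8)*(-65 - 8/103)) = 17208*(21149 + (⅒)*(103/8)*(-6703/103)) = 17208*(21149 - 6703/80) = 17208*(1685217/80) = 3624901767/10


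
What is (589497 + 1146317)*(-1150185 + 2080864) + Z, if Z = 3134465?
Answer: 1615488772171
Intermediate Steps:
(589497 + 1146317)*(-1150185 + 2080864) + Z = (589497 + 1146317)*(-1150185 + 2080864) + 3134465 = 1735814*930679 + 3134465 = 1615485637706 + 3134465 = 1615488772171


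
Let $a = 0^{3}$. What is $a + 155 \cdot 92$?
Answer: $14260$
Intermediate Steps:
$a = 0$
$a + 155 \cdot 92 = 0 + 155 \cdot 92 = 0 + 14260 = 14260$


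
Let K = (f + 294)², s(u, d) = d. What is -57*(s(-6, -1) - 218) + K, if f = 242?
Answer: 299779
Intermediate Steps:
K = 287296 (K = (242 + 294)² = 536² = 287296)
-57*(s(-6, -1) - 218) + K = -57*(-1 - 218) + 287296 = -57*(-219) + 287296 = 12483 + 287296 = 299779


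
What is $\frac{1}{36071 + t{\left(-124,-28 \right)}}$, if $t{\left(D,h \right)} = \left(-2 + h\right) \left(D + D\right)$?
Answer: $\frac{1}{43511} \approx 2.2983 \cdot 10^{-5}$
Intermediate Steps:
$t{\left(D,h \right)} = 2 D \left(-2 + h\right)$ ($t{\left(D,h \right)} = \left(-2 + h\right) 2 D = 2 D \left(-2 + h\right)$)
$\frac{1}{36071 + t{\left(-124,-28 \right)}} = \frac{1}{36071 + 2 \left(-124\right) \left(-2 - 28\right)} = \frac{1}{36071 + 2 \left(-124\right) \left(-30\right)} = \frac{1}{36071 + 7440} = \frac{1}{43511}$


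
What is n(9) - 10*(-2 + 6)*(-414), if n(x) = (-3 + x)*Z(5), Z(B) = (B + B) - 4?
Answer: 16596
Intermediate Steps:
Z(B) = -4 + 2*B (Z(B) = 2*B - 4 = -4 + 2*B)
n(x) = -18 + 6*x (n(x) = (-3 + x)*(-4 + 2*5) = (-3 + x)*(-4 + 10) = (-3 + x)*6 = -18 + 6*x)
n(9) - 10*(-2 + 6)*(-414) = (-18 + 6*9) - 10*(-2 + 6)*(-414) = (-18 + 54) - 10*4*(-414) = 36 - 40*(-414) = 36 + 16560 = 16596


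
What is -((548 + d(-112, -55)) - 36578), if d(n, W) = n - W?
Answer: 36087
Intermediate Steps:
-((548 + d(-112, -55)) - 36578) = -((548 + (-112 - 1*(-55))) - 36578) = -((548 + (-112 + 55)) - 36578) = -((548 - 57) - 36578) = -(491 - 36578) = -1*(-36087) = 36087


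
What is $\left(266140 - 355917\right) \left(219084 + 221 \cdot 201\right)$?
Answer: $-23656688385$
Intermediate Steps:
$\left(266140 - 355917\right) \left(219084 + 221 \cdot 201\right) = - 89777 \left(219084 + 44421\right) = \left(-89777\right) 263505 = -23656688385$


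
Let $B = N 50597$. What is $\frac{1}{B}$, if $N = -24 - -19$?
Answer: $- \frac{1}{252985} \approx -3.9528 \cdot 10^{-6}$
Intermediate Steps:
$N = -5$ ($N = -24 + 19 = -5$)
$B = -252985$ ($B = \left(-5\right) 50597 = -252985$)
$\frac{1}{B} = \frac{1}{-252985} = - \frac{1}{252985}$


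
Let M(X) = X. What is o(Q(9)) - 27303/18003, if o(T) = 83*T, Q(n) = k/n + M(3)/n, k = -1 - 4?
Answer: -1078075/54009 ≈ -19.961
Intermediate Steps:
k = -5
Q(n) = -2/n (Q(n) = -5/n + 3/n = -2/n)
o(Q(9)) - 27303/18003 = 83*(-2/9) - 27303/18003 = 83*(-2*1/9) - 27303*1/18003 = 83*(-2/9) - 9101/6001 = -166/9 - 9101/6001 = -1078075/54009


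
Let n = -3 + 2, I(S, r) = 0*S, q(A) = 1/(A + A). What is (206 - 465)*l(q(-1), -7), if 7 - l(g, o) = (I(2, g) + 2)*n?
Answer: -2331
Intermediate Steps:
q(A) = 1/(2*A)
I(S, r) = 0
n = -1
l(g, o) = 9 (l(g, o) = 7 - (0 + 2)*(-1) = 7 - 2*(-1) = 7 - 1*(-2) = 7 + 2 = 9)
(206 - 465)*l(q(-1), -7) = (206 - 465)*9 = -259*9 = -2331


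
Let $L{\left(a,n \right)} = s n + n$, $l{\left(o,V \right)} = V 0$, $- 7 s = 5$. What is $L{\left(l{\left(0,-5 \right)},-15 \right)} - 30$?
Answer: $- \frac{240}{7} \approx -34.286$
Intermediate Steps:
$s = - \frac{5}{7}$ ($s = \left(- \frac{1}{7}\right) 5 = - \frac{5}{7} \approx -0.71429$)
$l{\left(o,V \right)} = 0$
$L{\left(a,n \right)} = \frac{2 n}{7}$ ($L{\left(a,n \right)} = - \frac{5 n}{7} + n = \frac{2 n}{7}$)
$L{\left(l{\left(0,-5 \right)},-15 \right)} - 30 = \frac{2}{7} \left(-15\right) - 30 = - \frac{30}{7} - 30 = - \frac{240}{7}$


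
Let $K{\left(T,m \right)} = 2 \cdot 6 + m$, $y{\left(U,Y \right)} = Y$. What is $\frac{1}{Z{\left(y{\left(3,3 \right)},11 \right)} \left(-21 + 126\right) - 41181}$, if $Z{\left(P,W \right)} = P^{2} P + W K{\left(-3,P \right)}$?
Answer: $- \frac{1}{21021} \approx -4.7571 \cdot 10^{-5}$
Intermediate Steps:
$K{\left(T,m \right)} = 12 + m$
$Z{\left(P,W \right)} = P^{3} + W \left(12 + P\right)$ ($Z{\left(P,W \right)} = P^{2} P + W \left(12 + P\right) = P^{3} + W \left(12 + P\right)$)
$\frac{1}{Z{\left(y{\left(3,3 \right)},11 \right)} \left(-21 + 126\right) - 41181} = \frac{1}{\left(3^{3} + 11 \left(12 + 3\right)\right) \left(-21 + 126\right) - 41181} = \frac{1}{\left(27 + 11 \cdot 15\right) 105 - 41181} = \frac{1}{\left(27 + 165\right) 105 - 41181} = \frac{1}{192 \cdot 105 - 41181} = \frac{1}{20160 - 41181} = \frac{1}{-21021} = - \frac{1}{21021}$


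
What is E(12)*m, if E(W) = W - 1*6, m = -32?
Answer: -192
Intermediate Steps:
E(W) = -6 + W (E(W) = W - 6 = -6 + W)
E(12)*m = (-6 + 12)*(-32) = 6*(-32) = -192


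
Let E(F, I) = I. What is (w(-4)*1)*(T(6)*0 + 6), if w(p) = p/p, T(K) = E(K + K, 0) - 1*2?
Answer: 6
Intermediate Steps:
T(K) = -2 (T(K) = 0 - 1*2 = 0 - 2 = -2)
w(p) = 1
(w(-4)*1)*(T(6)*0 + 6) = (1*1)*(-2*0 + 6) = 1*(0 + 6) = 1*6 = 6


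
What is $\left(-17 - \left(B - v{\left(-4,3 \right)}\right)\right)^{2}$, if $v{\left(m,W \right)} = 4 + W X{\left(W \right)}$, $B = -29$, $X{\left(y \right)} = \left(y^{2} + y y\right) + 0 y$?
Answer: $4900$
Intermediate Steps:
$X{\left(y \right)} = 2 y^{2}$ ($X{\left(y \right)} = \left(y^{2} + y^{2}\right) + 0 = 2 y^{2} + 0 = 2 y^{2}$)
$v{\left(m,W \right)} = 4 + 2 W^{3}$ ($v{\left(m,W \right)} = 4 + W 2 W^{2} = 4 + 2 W^{3}$)
$\left(-17 - \left(B - v{\left(-4,3 \right)}\right)\right)^{2} = \left(-17 + \left(\left(4 + 2 \cdot 3^{3}\right) - -29\right)\right)^{2} = \left(-17 + \left(\left(4 + 2 \cdot 27\right) + 29\right)\right)^{2} = \left(-17 + \left(\left(4 + 54\right) + 29\right)\right)^{2} = \left(-17 + \left(58 + 29\right)\right)^{2} = \left(-17 + 87\right)^{2} = 70^{2} = 4900$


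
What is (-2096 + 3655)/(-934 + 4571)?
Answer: 1559/3637 ≈ 0.42865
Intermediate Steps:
(-2096 + 3655)/(-934 + 4571) = 1559/3637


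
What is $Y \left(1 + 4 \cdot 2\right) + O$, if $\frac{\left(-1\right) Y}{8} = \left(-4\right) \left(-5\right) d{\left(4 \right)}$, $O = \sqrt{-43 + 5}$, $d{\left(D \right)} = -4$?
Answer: $5760 + i \sqrt{38} \approx 5760.0 + 6.1644 i$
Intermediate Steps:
$O = i \sqrt{38}$ ($O = \sqrt{-38} = i \sqrt{38} \approx 6.1644 i$)
$Y = 640$ ($Y = - 8 \left(-4\right) \left(-5\right) \left(-4\right) = - 8 \cdot 20 \left(-4\right) = \left(-8\right) \left(-80\right) = 640$)
$Y \left(1 + 4 \cdot 2\right) + O = 640 \left(1 + 4 \cdot 2\right) + i \sqrt{38} = 640 \left(1 + 8\right) + i \sqrt{38} = 640 \cdot 9 + i \sqrt{38} = 5760 + i \sqrt{38}$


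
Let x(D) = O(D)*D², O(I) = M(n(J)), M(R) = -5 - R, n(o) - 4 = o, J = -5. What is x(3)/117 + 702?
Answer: 9122/13 ≈ 701.69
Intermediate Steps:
n(o) = 4 + o
O(I) = -4 (O(I) = -5 - (4 - 5) = -5 - 1*(-1) = -5 + 1 = -4)
x(D) = -4*D²
x(3)/117 + 702 = (-4*3²)/117 + 702 = (-4*9)/117 + 702 = (1/117)*(-36) + 702 = -4/13 + 702 = 9122/13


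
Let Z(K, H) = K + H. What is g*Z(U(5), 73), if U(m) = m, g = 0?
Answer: 0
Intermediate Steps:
Z(K, H) = H + K
g*Z(U(5), 73) = 0*(73 + 5) = 0*78 = 0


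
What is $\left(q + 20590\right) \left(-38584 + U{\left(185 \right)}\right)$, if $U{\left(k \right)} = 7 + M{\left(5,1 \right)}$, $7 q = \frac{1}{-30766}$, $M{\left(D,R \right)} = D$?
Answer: $- \frac{85519978824594}{107681} \approx -7.942 \cdot 10^{8}$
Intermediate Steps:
$q = - \frac{1}{215362}$ ($q = \frac{1}{7 \left(-30766\right)} = \frac{1}{7} \left(- \frac{1}{30766}\right) = - \frac{1}{215362} \approx -4.6433 \cdot 10^{-6}$)
$U{\left(k \right)} = 12$ ($U{\left(k \right)} = 7 + 5 = 12$)
$\left(q + 20590\right) \left(-38584 + U{\left(185 \right)}\right) = \left(- \frac{1}{215362} + 20590\right) \left(-38584 + 12\right) = \frac{4434303579}{215362} \left(-38572\right) = - \frac{85519978824594}{107681}$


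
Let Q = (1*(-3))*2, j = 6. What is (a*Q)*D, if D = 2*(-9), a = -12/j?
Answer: -216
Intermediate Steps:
a = -2 (a = -12/6 = -12*⅙ = -2)
Q = -6 (Q = -3*2 = -6)
D = -18
(a*Q)*D = -2*(-6)*(-18) = 12*(-18) = -216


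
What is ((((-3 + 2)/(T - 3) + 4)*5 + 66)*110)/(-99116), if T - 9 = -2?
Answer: -18645/198232 ≈ -0.094056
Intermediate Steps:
T = 7 (T = 9 - 2 = 7)
((((-3 + 2)/(T - 3) + 4)*5 + 66)*110)/(-99116) = ((((-3 + 2)/(7 - 3) + 4)*5 + 66)*110)/(-99116) = (((-1/4 + 4)*5 + 66)*110)*(-1/99116) = (((-1*¼ + 4)*5 + 66)*110)*(-1/99116) = (((-¼ + 4)*5 + 66)*110)*(-1/99116) = (((15/4)*5 + 66)*110)*(-1/99116) = ((75/4 + 66)*110)*(-1/99116) = ((339/4)*110)*(-1/99116) = (18645/2)*(-1/99116) = -18645/198232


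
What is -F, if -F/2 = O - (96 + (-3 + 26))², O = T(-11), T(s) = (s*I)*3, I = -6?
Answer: -27926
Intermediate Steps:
T(s) = -18*s (T(s) = (s*(-6))*3 = -6*s*3 = -18*s)
O = 198 (O = -18*(-11) = 198)
F = 27926 (F = -2*(198 - (96 + (-3 + 26))²) = -2*(198 - (96 + 23)²) = -2*(198 - 1*119²) = -2*(198 - 1*14161) = -2*(198 - 14161) = -2*(-13963) = 27926)
-F = -1*27926 = -27926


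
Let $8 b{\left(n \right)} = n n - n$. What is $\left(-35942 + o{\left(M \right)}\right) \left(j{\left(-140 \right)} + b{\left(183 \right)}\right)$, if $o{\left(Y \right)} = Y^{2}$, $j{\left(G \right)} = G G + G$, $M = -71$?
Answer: $- \frac{2919928193}{4} \approx -7.2998 \cdot 10^{8}$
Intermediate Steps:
$j{\left(G \right)} = G + G^{2}$ ($j{\left(G \right)} = G^{2} + G = G + G^{2}$)
$b{\left(n \right)} = - \frac{n}{8} + \frac{n^{2}}{8}$ ($b{\left(n \right)} = \frac{n n - n}{8} = \frac{n^{2} - n}{8} = - \frac{n}{8} + \frac{n^{2}}{8}$)
$\left(-35942 + o{\left(M \right)}\right) \left(j{\left(-140 \right)} + b{\left(183 \right)}\right) = \left(-35942 + \left(-71\right)^{2}\right) \left(- 140 \left(1 - 140\right) + \frac{1}{8} \cdot 183 \left(-1 + 183\right)\right) = \left(-35942 + 5041\right) \left(\left(-140\right) \left(-139\right) + \frac{1}{8} \cdot 183 \cdot 182\right) = - 30901 \left(19460 + \frac{16653}{4}\right) = \left(-30901\right) \frac{94493}{4} = - \frac{2919928193}{4}$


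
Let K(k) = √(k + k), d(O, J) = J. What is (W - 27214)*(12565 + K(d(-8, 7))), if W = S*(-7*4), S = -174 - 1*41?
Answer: -266302610 - 21194*√14 ≈ -2.6638e+8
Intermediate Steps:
S = -215 (S = -174 - 41 = -215)
K(k) = √2*√k (K(k) = √(2*k) = √2*√k)
W = 6020 (W = -(-1505)*4 = -215*(-28) = 6020)
(W - 27214)*(12565 + K(d(-8, 7))) = (6020 - 27214)*(12565 + √2*√7) = -21194*(12565 + √14) = -266302610 - 21194*√14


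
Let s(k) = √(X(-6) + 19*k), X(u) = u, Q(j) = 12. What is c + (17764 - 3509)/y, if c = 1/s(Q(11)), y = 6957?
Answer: 14255/6957 + √222/222 ≈ 2.1161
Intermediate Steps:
s(k) = √(-6 + 19*k)
c = √222/222 (c = 1/(√(-6 + 19*12)) = 1/(√(-6 + 228)) = 1/(√222) = √222/222 ≈ 0.067116)
c + (17764 - 3509)/y = √222/222 + (17764 - 3509)/6957 = √222/222 + 14255*(1/6957) = √222/222 + 14255/6957 = 14255/6957 + √222/222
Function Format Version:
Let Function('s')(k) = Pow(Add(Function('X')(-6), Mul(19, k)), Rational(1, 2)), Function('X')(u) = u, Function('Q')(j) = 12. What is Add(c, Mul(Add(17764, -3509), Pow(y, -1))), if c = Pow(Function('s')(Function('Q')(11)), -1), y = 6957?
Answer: Add(Rational(14255, 6957), Mul(Rational(1, 222), Pow(222, Rational(1, 2)))) ≈ 2.1161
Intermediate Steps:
Function('s')(k) = Pow(Add(-6, Mul(19, k)), Rational(1, 2))
c = Mul(Rational(1, 222), Pow(222, Rational(1, 2))) (c = Pow(Pow(Add(-6, Mul(19, 12)), Rational(1, 2)), -1) = Pow(Pow(Add(-6, 228), Rational(1, 2)), -1) = Pow(Pow(222, Rational(1, 2)), -1) = Mul(Rational(1, 222), Pow(222, Rational(1, 2))) ≈ 0.067116)
Add(c, Mul(Add(17764, -3509), Pow(y, -1))) = Add(Mul(Rational(1, 222), Pow(222, Rational(1, 2))), Mul(Add(17764, -3509), Pow(6957, -1))) = Add(Mul(Rational(1, 222), Pow(222, Rational(1, 2))), Mul(14255, Rational(1, 6957))) = Add(Mul(Rational(1, 222), Pow(222, Rational(1, 2))), Rational(14255, 6957)) = Add(Rational(14255, 6957), Mul(Rational(1, 222), Pow(222, Rational(1, 2))))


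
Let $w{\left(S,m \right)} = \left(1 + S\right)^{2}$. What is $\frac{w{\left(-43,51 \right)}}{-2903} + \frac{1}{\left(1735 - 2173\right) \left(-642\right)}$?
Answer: $- \frac{496026841}{816311988} \approx -0.60764$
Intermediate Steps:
$\frac{w{\left(-43,51 \right)}}{-2903} + \frac{1}{\left(1735 - 2173\right) \left(-642\right)} = \frac{\left(1 - 43\right)^{2}}{-2903} + \frac{1}{\left(1735 - 2173\right) \left(-642\right)} = \left(-42\right)^{2} \left(- \frac{1}{2903}\right) + \frac{1}{-438} \left(- \frac{1}{642}\right) = 1764 \left(- \frac{1}{2903}\right) - - \frac{1}{281196} = - \frac{1764}{2903} + \frac{1}{281196} = - \frac{496026841}{816311988}$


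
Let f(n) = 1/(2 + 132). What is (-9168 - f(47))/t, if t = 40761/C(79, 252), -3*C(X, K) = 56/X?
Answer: 4914052/92463417 ≈ 0.053146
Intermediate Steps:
C(X, K) = -56/(3*X)
f(n) = 1/134
t = -1380051/8 (t = 40761/((-56/3/79)) = 40761/((-56/3*1/79)) = 40761/(-56/237) = 40761*(-237/56) = -1380051/8 ≈ -1.7251e+5)
(-9168 - f(47))/t = (-9168 - 1*1/134)/(-1380051/8) = (-9168 - 1/134)*(-8/1380051) = -1228513/134*(-8/1380051) = 4914052/92463417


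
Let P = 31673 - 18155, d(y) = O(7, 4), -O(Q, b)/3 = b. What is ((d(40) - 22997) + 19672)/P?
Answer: -3337/13518 ≈ -0.24686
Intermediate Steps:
O(Q, b) = -3*b
d(y) = -12 (d(y) = -3*4 = -12)
P = 13518
((d(40) - 22997) + 19672)/P = ((-12 - 22997) + 19672)/13518 = (-23009 + 19672)*(1/13518) = -3337*1/13518 = -3337/13518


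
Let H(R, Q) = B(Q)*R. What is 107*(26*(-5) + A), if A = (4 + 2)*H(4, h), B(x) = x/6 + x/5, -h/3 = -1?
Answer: -55426/5 ≈ -11085.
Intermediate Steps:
h = 3 (h = -3*(-1) = 3)
B(x) = 11*x/30 (B(x) = x*(⅙) + x*(⅕) = x/6 + x/5 = 11*x/30)
H(R, Q) = 11*Q*R/30 (H(R, Q) = (11*Q/30)*R = 11*Q*R/30)
A = 132/5 (A = (4 + 2)*((11/30)*3*4) = 6*(22/5) = 132/5 ≈ 26.400)
107*(26*(-5) + A) = 107*(26*(-5) + 132/5) = 107*(-130 + 132/5) = 107*(-518/5) = -55426/5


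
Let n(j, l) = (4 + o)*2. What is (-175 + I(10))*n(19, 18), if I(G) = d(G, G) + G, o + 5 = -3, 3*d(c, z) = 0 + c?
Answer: 3880/3 ≈ 1293.3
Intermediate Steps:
d(c, z) = c/3 (d(c, z) = (0 + c)/3 = c/3)
o = -8 (o = -5 - 3 = -8)
I(G) = 4*G/3 (I(G) = G/3 + G = 4*G/3)
n(j, l) = -8 (n(j, l) = (4 - 8)*2 = -4*2 = -8)
(-175 + I(10))*n(19, 18) = (-175 + (4/3)*10)*(-8) = (-175 + 40/3)*(-8) = -485/3*(-8) = 3880/3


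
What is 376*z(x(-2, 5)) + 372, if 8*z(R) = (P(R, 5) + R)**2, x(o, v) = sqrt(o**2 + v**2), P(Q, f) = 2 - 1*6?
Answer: 2487 - 376*sqrt(29) ≈ 462.18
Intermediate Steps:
P(Q, f) = -4 (P(Q, f) = 2 - 6 = -4)
z(R) = (-4 + R)**2/8
376*z(x(-2, 5)) + 372 = 376*((-4 + sqrt((-2)**2 + 5**2))**2/8) + 372 = 376*((-4 + sqrt(4 + 25))**2/8) + 372 = 376*((-4 + sqrt(29))**2/8) + 372 = 47*(-4 + sqrt(29))**2 + 372 = 372 + 47*(-4 + sqrt(29))**2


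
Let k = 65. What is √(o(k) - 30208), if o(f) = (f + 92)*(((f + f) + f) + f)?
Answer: 2*√2653 ≈ 103.01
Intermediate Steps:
o(f) = 4*f*(92 + f) (o(f) = (92 + f)*((2*f + f) + f) = (92 + f)*(3*f + f) = (92 + f)*(4*f) = 4*f*(92 + f))
√(o(k) - 30208) = √(4*65*(92 + 65) - 30208) = √(4*65*157 - 30208) = √(40820 - 30208) = √10612 = 2*√2653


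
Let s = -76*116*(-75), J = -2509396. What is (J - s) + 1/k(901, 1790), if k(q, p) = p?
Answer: -5675366839/1790 ≈ -3.1706e+6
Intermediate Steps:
s = 661200 (s = -8816*(-75) = 661200)
(J - s) + 1/k(901, 1790) = (-2509396 - 1*661200) + 1/1790 = (-2509396 - 661200) + 1/1790 = -3170596 + 1/1790 = -5675366839/1790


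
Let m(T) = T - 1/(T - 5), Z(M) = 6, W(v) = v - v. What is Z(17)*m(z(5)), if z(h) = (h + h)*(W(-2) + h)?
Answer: 4498/15 ≈ 299.87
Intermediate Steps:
W(v) = 0
z(h) = 2*h² (z(h) = (h + h)*(0 + h) = (2*h)*h = 2*h²)
m(T) = T - 1/(-5 + T)
Z(17)*m(z(5)) = 6*((-1 + (2*5²)² - 10*5²)/(-5 + 2*5²)) = 6*((-1 + (2*25)² - 10*25)/(-5 + 2*25)) = 6*((-1 + 50² - 5*50)/(-5 + 50)) = 6*((-1 + 2500 - 250)/45) = 6*((1/45)*2249) = 6*(2249/45) = 4498/15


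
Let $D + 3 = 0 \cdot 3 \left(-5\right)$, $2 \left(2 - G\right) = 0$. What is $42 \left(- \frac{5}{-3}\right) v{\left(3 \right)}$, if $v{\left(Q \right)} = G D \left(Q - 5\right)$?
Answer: $840$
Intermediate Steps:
$G = 2$ ($G = 2 - 0 = 2 + 0 = 2$)
$D = -3$ ($D = -3 + 0 \cdot 3 \left(-5\right) = -3 + 0 \left(-5\right) = -3 + 0 = -3$)
$v{\left(Q \right)} = 30 - 6 Q$ ($v{\left(Q \right)} = 2 \left(-3\right) \left(Q - 5\right) = - 6 \left(-5 + Q\right) = 30 - 6 Q$)
$42 \left(- \frac{5}{-3}\right) v{\left(3 \right)} = 42 \left(- \frac{5}{-3}\right) \left(30 - 18\right) = 42 \left(\left(-5\right) \left(- \frac{1}{3}\right)\right) \left(30 - 18\right) = 42 \cdot \frac{5}{3} \cdot 12 = 70 \cdot 12 = 840$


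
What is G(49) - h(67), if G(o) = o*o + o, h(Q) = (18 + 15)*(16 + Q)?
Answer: -289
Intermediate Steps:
h(Q) = 528 + 33*Q (h(Q) = 33*(16 + Q) = 528 + 33*Q)
G(o) = o + o² (G(o) = o² + o = o + o²)
G(49) - h(67) = 49*(1 + 49) - (528 + 33*67) = 49*50 - (528 + 2211) = 2450 - 1*2739 = 2450 - 2739 = -289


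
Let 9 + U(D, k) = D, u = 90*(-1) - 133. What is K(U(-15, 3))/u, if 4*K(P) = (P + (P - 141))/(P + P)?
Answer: -63/14272 ≈ -0.0044142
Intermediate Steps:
u = -223 (u = -90 - 133 = -223)
U(D, k) = -9 + D
K(P) = (-141 + 2*P)/(8*P) (K(P) = ((P + (P - 141))/(P + P))/4 = ((P + (-141 + P))/((2*P)))/4 = ((-141 + 2*P)*(1/(2*P)))/4 = ((-141 + 2*P)/(2*P))/4 = (-141 + 2*P)/(8*P))
K(U(-15, 3))/u = ((-141 + 2*(-9 - 15))/(8*(-9 - 15)))/(-223) = ((1/8)*(-141 + 2*(-24))/(-24))*(-1/223) = ((1/8)*(-1/24)*(-141 - 48))*(-1/223) = ((1/8)*(-1/24)*(-189))*(-1/223) = (63/64)*(-1/223) = -63/14272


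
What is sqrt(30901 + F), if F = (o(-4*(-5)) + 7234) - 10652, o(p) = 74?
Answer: sqrt(27557) ≈ 166.00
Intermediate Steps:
F = -3344 (F = (74 + 7234) - 10652 = 7308 - 10652 = -3344)
sqrt(30901 + F) = sqrt(30901 - 3344) = sqrt(27557)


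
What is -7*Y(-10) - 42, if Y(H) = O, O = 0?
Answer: -42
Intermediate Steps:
Y(H) = 0
-7*Y(-10) - 42 = -7*0 - 42 = 0 - 42 = -42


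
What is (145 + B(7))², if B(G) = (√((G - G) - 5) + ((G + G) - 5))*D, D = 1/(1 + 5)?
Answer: (879 + I*√5)²/36 ≈ 21462.0 + 109.19*I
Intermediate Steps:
D = ⅙ (D = 1/6 = ⅙ ≈ 0.16667)
B(G) = -⅚ + G/3 + I*√5/6 (B(G) = (√((G - G) - 5) + ((G + G) - 5))*(⅙) = (√(0 - 5) + (2*G - 5))*(⅙) = (√(-5) + (-5 + 2*G))*(⅙) = (I*√5 + (-5 + 2*G))*(⅙) = (-5 + 2*G + I*√5)*(⅙) = -⅚ + G/3 + I*√5/6)
(145 + B(7))² = (145 + (-⅚ + (⅓)*7 + I*√5/6))² = (145 + (-⅚ + 7/3 + I*√5/6))² = (145 + (3/2 + I*√5/6))² = (293/2 + I*√5/6)²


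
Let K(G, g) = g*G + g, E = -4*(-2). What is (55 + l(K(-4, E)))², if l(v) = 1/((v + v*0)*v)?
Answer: 1003685761/331776 ≈ 3025.2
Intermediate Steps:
E = 8
K(G, g) = g + G*g (K(G, g) = G*g + g = g + G*g)
l(v) = v⁻² (l(v) = 1/((v + 0)*v) = 1/(v*v) = v⁻²)
(55 + l(K(-4, E)))² = (55 + (8*(1 - 4))⁻²)² = (55 + (8*(-3))⁻²)² = (55 + (-24)⁻²)² = (55 + 1/576)² = (31681/576)² = 1003685761/331776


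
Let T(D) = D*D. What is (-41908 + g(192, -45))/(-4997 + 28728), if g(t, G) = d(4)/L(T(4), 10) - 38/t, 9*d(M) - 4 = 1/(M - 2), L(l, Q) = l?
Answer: -251449/142386 ≈ -1.7660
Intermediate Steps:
T(D) = D²
d(M) = 4/9 + 1/(9*(-2 + M)) (d(M) = 4/9 + 1/(9*(M - 2)) = 4/9 + 1/(9*(-2 + M)))
g(t, G) = 1/32 - 38/t (g(t, G) = ((-7 + 4*4)/(9*(-2 + 4)))/(4²) - 38/t = ((⅑)*(-7 + 16)/2)/16 - 38/t = ((⅑)*(½)*9)*(1/16) - 38/t = (½)*(1/16) - 38/t = 1/32 - 38/t)
(-41908 + g(192, -45))/(-4997 + 28728) = (-41908 + (1/32)*(-1216 + 192)/192)/(-4997 + 28728) = (-41908 + (1/32)*(1/192)*(-1024))/23731 = (-41908 - ⅙)*(1/23731) = -251449/6*1/23731 = -251449/142386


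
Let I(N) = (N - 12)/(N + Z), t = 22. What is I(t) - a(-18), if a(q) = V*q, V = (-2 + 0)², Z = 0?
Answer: 797/11 ≈ 72.455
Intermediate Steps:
V = 4 (V = (-2)² = 4)
a(q) = 4*q
I(N) = (-12 + N)/N (I(N) = (N - 12)/(N + 0) = (-12 + N)/N)
I(t) - a(-18) = (-12 + 22)/22 - 4*(-18) = (1/22)*10 - 1*(-72) = 5/11 + 72 = 797/11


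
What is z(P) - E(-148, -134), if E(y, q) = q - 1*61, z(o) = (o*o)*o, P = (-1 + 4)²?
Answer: 924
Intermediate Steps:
P = 9 (P = 3² = 9)
z(o) = o³ (z(o) = o²*o = o³)
E(y, q) = -61 + q (E(y, q) = q - 61 = -61 + q)
z(P) - E(-148, -134) = 9³ - (-61 - 134) = 729 - 1*(-195) = 729 + 195 = 924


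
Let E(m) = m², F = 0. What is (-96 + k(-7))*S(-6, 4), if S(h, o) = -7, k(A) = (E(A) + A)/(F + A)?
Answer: 714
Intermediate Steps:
k(A) = (A + A²)/A (k(A) = (A² + A)/(0 + A) = (A + A²)/A)
(-96 + k(-7))*S(-6, 4) = (-96 + (1 - 7))*(-7) = (-96 - 6)*(-7) = -102*(-7) = 714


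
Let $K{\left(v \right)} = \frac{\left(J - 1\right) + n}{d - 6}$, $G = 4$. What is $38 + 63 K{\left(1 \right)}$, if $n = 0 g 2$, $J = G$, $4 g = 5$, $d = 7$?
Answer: $227$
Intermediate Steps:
$g = \frac{5}{4}$ ($g = \frac{1}{4} \cdot 5 = \frac{5}{4} \approx 1.25$)
$J = 4$
$n = 0$ ($n = 0 \cdot \frac{5}{4} \cdot 2 = 0 \cdot 2 = 0$)
$K{\left(v \right)} = 3$ ($K{\left(v \right)} = \frac{\left(4 - 1\right) + 0}{7 - 6} = \frac{3 + 0}{1} = 3 \cdot 1 = 3$)
$38 + 63 K{\left(1 \right)} = 38 + 63 \cdot 3 = 38 + 189 = 227$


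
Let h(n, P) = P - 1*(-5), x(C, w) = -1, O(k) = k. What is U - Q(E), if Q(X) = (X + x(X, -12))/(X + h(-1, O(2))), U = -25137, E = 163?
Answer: -2136726/85 ≈ -25138.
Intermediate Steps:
h(n, P) = 5 + P (h(n, P) = P + 5 = 5 + P)
Q(X) = (-1 + X)/(7 + X) (Q(X) = (X - 1)/(X + (5 + 2)) = (-1 + X)/(X + 7) = (-1 + X)/(7 + X))
U - Q(E) = -25137 - (-1 + 163)/(7 + 163) = -25137 - 162/170 = -25137 - 1*81/85 = -25137 - 81/85 = -2136726/85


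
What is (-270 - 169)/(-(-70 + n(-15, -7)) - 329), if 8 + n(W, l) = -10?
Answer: 439/241 ≈ 1.8216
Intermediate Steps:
n(W, l) = -18 (n(W, l) = -8 - 10 = -18)
(-270 - 169)/(-(-70 + n(-15, -7)) - 329) = (-270 - 169)/(-(-70 - 18) - 329) = -439/(-1*(-88) - 329) = -439/(88 - 329) = -439/(-241) = -439*(-1/241) = 439/241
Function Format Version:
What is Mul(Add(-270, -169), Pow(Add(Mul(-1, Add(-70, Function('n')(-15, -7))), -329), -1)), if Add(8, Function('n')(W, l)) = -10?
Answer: Rational(439, 241) ≈ 1.8216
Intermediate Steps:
Function('n')(W, l) = -18 (Function('n')(W, l) = Add(-8, -10) = -18)
Mul(Add(-270, -169), Pow(Add(Mul(-1, Add(-70, Function('n')(-15, -7))), -329), -1)) = Mul(Add(-270, -169), Pow(Add(Mul(-1, Add(-70, -18)), -329), -1)) = Mul(-439, Pow(Add(Mul(-1, -88), -329), -1)) = Mul(-439, Pow(Add(88, -329), -1)) = Mul(-439, Pow(-241, -1)) = Mul(-439, Rational(-1, 241)) = Rational(439, 241)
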